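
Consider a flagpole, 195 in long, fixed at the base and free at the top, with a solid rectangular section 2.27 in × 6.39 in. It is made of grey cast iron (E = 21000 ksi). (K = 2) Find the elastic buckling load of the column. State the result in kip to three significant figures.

P_cr ≈ 8.49 kip

Buckling occurs about the weak axis: I_min = h·b³/12 with b = 2.27 in (the shorter side).
I_min = 6.39×2.27³/12 = 6.229 in⁴
Effective length L_e = K·L = 2 × 195 = 390.0 in
P_cr = π²EI / L_e² = π² × 21000×10³ × 6.229 / 390.0² = 8.488×10^3 lb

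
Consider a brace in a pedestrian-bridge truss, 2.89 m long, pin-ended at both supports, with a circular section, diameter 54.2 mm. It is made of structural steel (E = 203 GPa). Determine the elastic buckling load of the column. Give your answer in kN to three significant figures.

I = πd⁴/64 = π×54.2⁴/64 = 4.236×10^5 mm⁴
I = 4.236×10^5 mm⁴ = 4.236×10^-7 m⁴
Effective length L_e = K·L = 1 × 2.89 = 2.890 m
P_cr = π²EI / L_e² = π² × 203×10⁹ × 4.236×10^-7 / 2.890² = 1.016×10^5 N

P_cr ≈ 102 kN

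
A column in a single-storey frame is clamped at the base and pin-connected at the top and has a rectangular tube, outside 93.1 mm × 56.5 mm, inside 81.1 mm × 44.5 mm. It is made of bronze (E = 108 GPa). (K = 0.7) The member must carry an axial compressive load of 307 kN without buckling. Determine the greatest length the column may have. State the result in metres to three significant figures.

L_max ≈ 2.39 m

Weak-axis I_min = (h_o·b_o³ − h_i·b_i³)/12 with b_o = 56.5, b_i = 44.50 mm (shorter outer/inner sides).
I_min = (93.1×56.5³ − 81.10×44.50³)/12 = 8.038×10^5 mm⁴
I = 8.038×10^-7 m⁴
At the buckling limit P_cr = P = 3.070×10^5 N
From P_cr = π²EI/(K·L)²:  L = (1/K)·√(π²EI/P_cr) = (1/0.7)·√(π²×1.08×10^11×8.038×10^-7/3.070×10^5)
L = 2.39 m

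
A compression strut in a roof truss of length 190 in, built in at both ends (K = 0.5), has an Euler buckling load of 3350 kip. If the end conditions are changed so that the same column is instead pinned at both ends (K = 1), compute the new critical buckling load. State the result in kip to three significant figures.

P_cr ∝ 1/K², so P_cr,new = P_cr,old × (K_old/K_new)² = 3350 × (0.5/1)²
= 3350 × 0.2500 = 838 kip

P_cr ≈ 838 kip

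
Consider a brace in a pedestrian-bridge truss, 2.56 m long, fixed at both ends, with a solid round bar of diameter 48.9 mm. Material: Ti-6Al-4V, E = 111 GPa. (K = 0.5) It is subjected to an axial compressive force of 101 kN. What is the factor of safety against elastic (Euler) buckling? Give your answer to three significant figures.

n ≈ 1.86

I = πd⁴/64 = π×48.9⁴/64 = 2.807×10^5 mm⁴
I = 2.807×10^5 mm⁴ = 2.807×10^-7 m⁴
Effective length L_e = K·L = 0.5 × 2.56 = 1.280 m
P_cr = π²EI / L_e² = π² × 111×10⁹ × 2.807×10^-7 / 1.280² = 1.877×10^5 N
Factor of safety n = P_cr / P = 187.68 / 101 = 1.86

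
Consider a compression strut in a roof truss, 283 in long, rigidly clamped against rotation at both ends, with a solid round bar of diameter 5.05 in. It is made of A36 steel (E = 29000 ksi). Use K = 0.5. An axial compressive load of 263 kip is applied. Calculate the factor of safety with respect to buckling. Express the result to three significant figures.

n ≈ 1.74

I = πd⁴/64 = π×5.05⁴/64 = 31.93 in⁴
Effective length L_e = K·L = 0.5 × 283 = 141.5 in
P_cr = π²EI / L_e² = π² × 29000×10³ × 31.93 / 141.5² = 4.564×10^5 lb
Factor of safety n = P_cr / P = 456.37 / 263 = 1.74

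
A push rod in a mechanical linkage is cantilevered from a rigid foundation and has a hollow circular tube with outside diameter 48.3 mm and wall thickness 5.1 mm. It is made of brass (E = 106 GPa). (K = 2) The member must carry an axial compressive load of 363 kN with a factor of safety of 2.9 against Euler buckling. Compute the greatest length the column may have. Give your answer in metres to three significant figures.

Inner diameter d_i = 48.3 − 2×5.1 = 38.10 mm
I = π(d_o⁴ − d_i⁴)/64 = π(48.3⁴ − 38.10⁴)/64 = 1.637×10^5 mm⁴
I = 1.637×10^-7 m⁴
Required critical load P_cr = n·P = 2.9 × 363 = 1053 kN = 1.053×10^6 N
From P_cr = π²EI/(K·L)²:  L = (1/K)·√(π²EI/P_cr) = (1/2)·√(π²×1.06×10^11×1.637×10^-7/1.053×10^6)
L = 0.202 m

L_max ≈ 0.202 m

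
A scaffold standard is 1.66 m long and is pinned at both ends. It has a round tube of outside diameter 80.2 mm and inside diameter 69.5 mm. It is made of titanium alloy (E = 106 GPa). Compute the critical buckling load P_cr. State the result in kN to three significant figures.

P_cr ≈ 336 kN

d_o = 80.2 mm, d_i = 69.5 mm
I = π(d_o⁴ − d_i⁴)/64 = π(80.2⁴ − 69.50⁴)/64 = 8.855×10^5 mm⁴
I = 8.855×10^5 mm⁴ = 8.855×10^-7 m⁴
Effective length L_e = K·L = 1 × 1.66 = 1.660 m
P_cr = π²EI / L_e² = π² × 106×10⁹ × 8.855×10^-7 / 1.660² = 3.362×10^5 N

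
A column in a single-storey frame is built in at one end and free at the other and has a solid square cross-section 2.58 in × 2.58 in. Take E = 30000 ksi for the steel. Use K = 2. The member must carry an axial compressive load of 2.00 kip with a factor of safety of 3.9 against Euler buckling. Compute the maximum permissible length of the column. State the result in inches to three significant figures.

I = a⁴/12 = 2.58⁴/12 = 3.692 in⁴
Required critical load P_cr = n·P = 3.9 × 2.00 = 7.800 kip = 7.800×10^3 lb
From P_cr = π²EI/(K·L)²:  L = (1/K)·√(π²EI/P_cr) = (1/2)·√(π²×3.00×10^7×3.692/7.800×10^3)
L = 187 in

L_max ≈ 187 in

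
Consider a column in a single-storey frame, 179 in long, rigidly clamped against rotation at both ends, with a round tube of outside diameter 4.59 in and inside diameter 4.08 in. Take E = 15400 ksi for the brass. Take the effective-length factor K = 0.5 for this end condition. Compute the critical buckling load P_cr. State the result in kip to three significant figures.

d_o = 4.59 in, d_i = 4.08 in
I = π(d_o⁴ − d_i⁴)/64 = π(4.59⁴ − 4.080⁴)/64 = 8.186 in⁴
Effective length L_e = K·L = 0.5 × 179 = 89.50 in
P_cr = π²EI / L_e² = π² × 15400×10³ × 8.186 / 89.50² = 1.553×10^5 lb

P_cr ≈ 155 kip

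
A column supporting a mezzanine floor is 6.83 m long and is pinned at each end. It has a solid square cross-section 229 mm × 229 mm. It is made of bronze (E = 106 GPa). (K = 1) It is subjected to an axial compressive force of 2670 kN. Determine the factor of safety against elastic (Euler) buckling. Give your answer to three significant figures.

n ≈ 1.92

I = a⁴/12 = 229⁴/12 = 2.292×10^8 mm⁴
I = 2.292×10^8 mm⁴ = 2.292×10^-4 m⁴
Effective length L_e = K·L = 1 × 6.83 = 6.830 m
P_cr = π²EI / L_e² = π² × 106×10⁹ × 2.292×10^-4 / 6.830² = 5.140×10^6 N
Factor of safety n = P_cr / P = 5139.5 / 2670 = 1.92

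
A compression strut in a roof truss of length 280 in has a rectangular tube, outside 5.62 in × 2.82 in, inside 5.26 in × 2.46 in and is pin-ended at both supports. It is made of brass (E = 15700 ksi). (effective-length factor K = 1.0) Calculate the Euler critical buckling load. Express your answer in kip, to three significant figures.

Weak-axis I_min = (h_o·b_o³ − h_i·b_i³)/12 with b_o = 2.82, b_i = 2.460 in (shorter outer/inner sides).
I_min = (5.62×2.82³ − 5.260×2.460³)/12 = 3.977 in⁴
Effective length L_e = K·L = 1 × 280 = 280.0 in
P_cr = π²EI / L_e² = π² × 15700×10³ × 3.977 / 280.0² = 7.861×10^3 lb

P_cr ≈ 7.86 kip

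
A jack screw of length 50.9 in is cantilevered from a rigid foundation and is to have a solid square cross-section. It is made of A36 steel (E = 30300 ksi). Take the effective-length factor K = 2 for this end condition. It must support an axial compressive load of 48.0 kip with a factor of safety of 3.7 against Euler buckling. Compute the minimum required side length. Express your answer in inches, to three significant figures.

Required P_cr = n·P = 3.7 × 48.0 = 177.6 kip
L_e = K·L = 2 × 50.9 = 101.8 in
Required I = P_cr·L_e²/(π²E) = 1.776×10^5 × 101.8² / (π² × 3.03×10^7) = 6.155 in⁴
Solid square: I = a⁴/12  ⇒  a = (12I)^(1/4) = (12×6.155)^(1/4) = 2.93 in

a ≈ 2.93 in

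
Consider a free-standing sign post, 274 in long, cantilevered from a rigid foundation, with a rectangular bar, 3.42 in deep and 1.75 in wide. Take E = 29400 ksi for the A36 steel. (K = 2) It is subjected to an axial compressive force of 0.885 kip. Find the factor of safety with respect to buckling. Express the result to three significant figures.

n ≈ 1.67

Buckling occurs about the weak axis: I_min = h·b³/12 with b = 1.75 in (the shorter side).
I_min = 3.42×1.75³/12 = 1.527 in⁴
Effective length L_e = K·L = 2 × 274 = 548.0 in
P_cr = π²EI / L_e² = π² × 29400×10³ × 1.527 / 548.0² = 1.476×10^3 lb
Factor of safety n = P_cr / P = 1.4759 / 0.885 = 1.67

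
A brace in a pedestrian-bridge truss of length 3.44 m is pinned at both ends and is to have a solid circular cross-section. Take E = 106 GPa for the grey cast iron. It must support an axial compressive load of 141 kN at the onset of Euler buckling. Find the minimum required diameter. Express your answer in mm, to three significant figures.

L_e = K·L = 1 × 3.44 = 3.440 m
Required I = P_cr·L_e²/(π²E) = 1.410×10^5 × 3.440² / (π² × 1.06×10^11) = 1.595×10^-6 m⁴
I_req = 1.595×10^6 mm⁴
Solid circle: I = πd⁴/64  ⇒  d = (64I/π)^(1/4) = (64×1.595×10^6/π)^(1/4) = 75.5 mm

d ≈ 75.5 mm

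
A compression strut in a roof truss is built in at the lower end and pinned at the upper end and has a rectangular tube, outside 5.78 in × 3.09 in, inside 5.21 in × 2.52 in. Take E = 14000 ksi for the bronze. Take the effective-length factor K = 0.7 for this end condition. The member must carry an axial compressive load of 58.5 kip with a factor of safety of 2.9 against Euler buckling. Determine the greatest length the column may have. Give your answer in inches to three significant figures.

Weak-axis I_min = (h_o·b_o³ − h_i·b_i³)/12 with b_o = 3.09, b_i = 2.520 in (shorter outer/inner sides).
I_min = (5.78×3.09³ − 5.210×2.520³)/12 = 7.263 in⁴
Required critical load P_cr = n·P = 2.9 × 58.5 = 169.6 kip = 1.696×10^5 lb
From P_cr = π²EI/(K·L)²:  L = (1/K)·√(π²EI/P_cr) = (1/0.7)·√(π²×1.40×10^7×7.263/1.696×10^5)
L = 110 in

L_max ≈ 110 in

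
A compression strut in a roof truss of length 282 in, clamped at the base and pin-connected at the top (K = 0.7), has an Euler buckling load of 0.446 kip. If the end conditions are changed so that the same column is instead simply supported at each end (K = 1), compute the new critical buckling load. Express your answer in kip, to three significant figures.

P_cr ≈ 0.219 kip

P_cr ∝ 1/K², so P_cr,new = P_cr,old × (K_old/K_new)² = 0.446 × (0.7/1)²
= 0.446 × 0.4900 = 0.219 kip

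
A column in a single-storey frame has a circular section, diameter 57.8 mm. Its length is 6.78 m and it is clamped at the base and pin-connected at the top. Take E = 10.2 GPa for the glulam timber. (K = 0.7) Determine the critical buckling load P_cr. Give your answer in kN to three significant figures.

I = πd⁴/64 = π×57.8⁴/64 = 5.479×10^5 mm⁴
I = 5.479×10^5 mm⁴ = 5.479×10^-7 m⁴
Effective length L_e = K·L = 0.7 × 6.78 = 4.746 m
P_cr = π²EI / L_e² = π² × 10.2×10⁹ × 5.479×10^-7 / 4.746² = 2.449×10^3 N

P_cr ≈ 2.45 kN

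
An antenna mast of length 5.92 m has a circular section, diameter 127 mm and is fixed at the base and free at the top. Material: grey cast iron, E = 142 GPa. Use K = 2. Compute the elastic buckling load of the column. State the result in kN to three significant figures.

I = πd⁴/64 = π×127⁴/64 = 1.277×10^7 mm⁴
I = 1.277×10^7 mm⁴ = 1.277×10^-5 m⁴
Effective length L_e = K·L = 2 × 5.92 = 11.84 m
P_cr = π²EI / L_e² = π² × 142×10⁹ × 1.277×10^-5 / 11.84² = 1.277×10^5 N

P_cr ≈ 128 kN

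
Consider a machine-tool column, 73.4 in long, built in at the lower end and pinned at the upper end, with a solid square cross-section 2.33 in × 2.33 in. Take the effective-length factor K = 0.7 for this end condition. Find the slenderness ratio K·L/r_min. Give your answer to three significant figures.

λ ≈ 76.4

For a square r = a/√12 = 2.33/√12 = 0.6726 in
L_e = K·L = 0.7 × 73.4 = 51.38 in
λ = L_e / r_min = 51.380 / 0.6726 = 76.4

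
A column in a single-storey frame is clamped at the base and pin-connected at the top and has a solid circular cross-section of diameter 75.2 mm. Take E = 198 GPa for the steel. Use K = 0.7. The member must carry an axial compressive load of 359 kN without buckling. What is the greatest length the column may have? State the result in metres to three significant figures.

I = πd⁴/64 = π×75.2⁴/64 = 1.570×10^6 mm⁴
I = 1.570×10^-6 m⁴
At the buckling limit P_cr = P = 3.590×10^5 N
From P_cr = π²EI/(K·L)²:  L = (1/K)·√(π²EI/P_cr) = (1/0.7)·√(π²×1.98×10^11×1.570×10^-6/3.590×10^5)
L = 4.18 m

L_max ≈ 4.18 m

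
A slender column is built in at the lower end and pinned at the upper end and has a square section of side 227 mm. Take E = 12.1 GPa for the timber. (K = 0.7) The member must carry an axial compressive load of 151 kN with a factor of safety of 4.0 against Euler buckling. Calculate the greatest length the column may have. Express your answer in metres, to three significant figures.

I = a⁴/12 = 227⁴/12 = 2.213×10^8 mm⁴
I = 2.213×10^-4 m⁴
Required critical load P_cr = n·P = 4.0 × 151 = 604.0 kN = 6.040×10^5 N
From P_cr = π²EI/(K·L)²:  L = (1/K)·√(π²EI/P_cr) = (1/0.7)·√(π²×1.21×10^10×2.213×10^-4/6.040×10^5)
L = 9.45 m

L_max ≈ 9.45 m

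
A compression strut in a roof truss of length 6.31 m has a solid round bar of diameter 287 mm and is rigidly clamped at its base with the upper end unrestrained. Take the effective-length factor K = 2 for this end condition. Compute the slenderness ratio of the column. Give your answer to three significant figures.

I = πd⁴/64 = π×287⁴/64 = 3.330×10^8 mm⁴
A = 6.469×10^4 mm²;  r_min = √(I/A) = √(3.330×10^8/6.469×10^4) = 71.75 mm
L_e = K·L = 2 × 6.31 m = 12.62 m = 12620 mm
λ = L_e / r_min = 12620 / 71.75 = 176

λ ≈ 176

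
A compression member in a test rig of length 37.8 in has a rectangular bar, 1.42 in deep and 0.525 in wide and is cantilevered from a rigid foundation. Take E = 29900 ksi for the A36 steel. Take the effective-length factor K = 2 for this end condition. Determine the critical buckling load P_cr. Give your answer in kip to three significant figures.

P_cr ≈ 0.884 kip

Buckling occurs about the weak axis: I_min = h·b³/12 with b = 0.525 in (the shorter side).
I_min = 1.42×0.525³/12 = 1.712×10^-2 in⁴
Effective length L_e = K·L = 2 × 37.8 = 75.60 in
P_cr = π²EI / L_e² = π² × 29900×10³ × 1.712×10^-2 / 75.60² = 884.1 lb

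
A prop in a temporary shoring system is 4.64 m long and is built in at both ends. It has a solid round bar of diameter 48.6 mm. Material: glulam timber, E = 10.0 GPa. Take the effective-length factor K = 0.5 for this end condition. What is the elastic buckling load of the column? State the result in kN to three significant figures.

I = πd⁴/64 = π×48.6⁴/64 = 2.739×10^5 mm⁴
I = 2.739×10^5 mm⁴ = 2.739×10^-7 m⁴
Effective length L_e = K·L = 0.5 × 4.64 = 2.320 m
P_cr = π²EI / L_e² = π² × 10.0×10⁹ × 2.739×10^-7 / 2.320² = 5.022×10^3 N

P_cr ≈ 5.02 kN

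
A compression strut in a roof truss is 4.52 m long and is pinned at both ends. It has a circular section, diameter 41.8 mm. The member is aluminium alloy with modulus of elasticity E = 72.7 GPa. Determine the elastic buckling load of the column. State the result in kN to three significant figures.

I = πd⁴/64 = π×41.8⁴/64 = 1.499×10^5 mm⁴
I = 1.499×10^5 mm⁴ = 1.499×10^-7 m⁴
Effective length L_e = K·L = 1 × 4.52 = 4.520 m
P_cr = π²EI / L_e² = π² × 72.7×10⁹ × 1.499×10^-7 / 4.520² = 5.263×10^3 N

P_cr ≈ 5.26 kN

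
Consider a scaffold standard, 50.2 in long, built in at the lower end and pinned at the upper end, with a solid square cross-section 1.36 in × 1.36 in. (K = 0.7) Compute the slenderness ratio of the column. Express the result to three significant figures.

λ ≈ 89.5

For a square r = a/√12 = 1.36/√12 = 0.3926 in
L_e = K·L = 0.7 × 50.2 = 35.14 in
λ = L_e / r_min = 35.140 / 0.3926 = 89.5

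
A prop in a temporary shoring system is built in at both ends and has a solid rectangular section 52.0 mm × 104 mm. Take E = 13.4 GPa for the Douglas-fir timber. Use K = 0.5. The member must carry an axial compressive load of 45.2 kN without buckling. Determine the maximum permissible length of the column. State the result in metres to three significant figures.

Buckling occurs about the weak axis: I_min = h·b³/12 with b = 52.0 mm (the shorter side).
I_min = 104×52.0³/12 = 1.219×10^6 mm⁴
I = 1.219×10^-6 m⁴
At the buckling limit P_cr = P = 4.520×10^4 N
From P_cr = π²EI/(K·L)²:  L = (1/K)·√(π²EI/P_cr) = (1/0.5)·√(π²×1.34×10^10×1.219×10^-6/4.520×10^4)
L = 3.78 m

L_max ≈ 3.78 m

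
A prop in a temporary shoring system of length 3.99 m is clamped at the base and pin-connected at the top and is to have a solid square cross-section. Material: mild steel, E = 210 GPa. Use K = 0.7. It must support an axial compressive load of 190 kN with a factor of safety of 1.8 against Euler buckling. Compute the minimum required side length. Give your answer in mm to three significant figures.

Required P_cr = n·P = 1.8 × 190 = 342.0 kN
L_e = K·L = 0.7 × 3.99 = 2.793 m
Required I = P_cr·L_e²/(π²E) = 3.420×10^5 × 2.793² / (π² × 2.10×10^11) = 1.287×10^-6 m⁴
I_req = 1.287×10^6 mm⁴
Solid square: I = a⁴/12  ⇒  a = (12I)^(1/4) = (12×1.287×10^6)^(1/4) = 62.7 mm

a ≈ 62.7 mm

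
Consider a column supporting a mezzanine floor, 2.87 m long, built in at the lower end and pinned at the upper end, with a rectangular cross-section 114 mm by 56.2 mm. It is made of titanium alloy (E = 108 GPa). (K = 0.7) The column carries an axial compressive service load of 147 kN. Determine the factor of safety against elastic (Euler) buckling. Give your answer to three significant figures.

n ≈ 3.03

Buckling occurs about the weak axis: I_min = h·b³/12 with b = 56.2 mm (the shorter side).
I_min = 114×56.2³/12 = 1.686×10^6 mm⁴
I = 1.686×10^6 mm⁴ = 1.686×10^-6 m⁴
Effective length L_e = K·L = 0.7 × 2.87 = 2.009 m
P_cr = π²EI / L_e² = π² × 108×10⁹ × 1.686×10^-6 / 2.009² = 4.453×10^5 N
Factor of safety n = P_cr / P = 445.34 / 147 = 3.03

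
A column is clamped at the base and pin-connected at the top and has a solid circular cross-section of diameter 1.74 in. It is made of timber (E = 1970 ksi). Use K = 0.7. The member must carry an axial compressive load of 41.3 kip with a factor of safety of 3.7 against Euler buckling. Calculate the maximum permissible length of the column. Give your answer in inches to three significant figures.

L_max ≈ 10.8 in

I = πd⁴/64 = π×1.74⁴/64 = 0.4500 in⁴
Required critical load P_cr = n·P = 3.7 × 41.3 = 152.8 kip = 1.528×10^5 lb
From P_cr = π²EI/(K·L)²:  L = (1/K)·√(π²EI/P_cr) = (1/0.7)·√(π²×1.97×10^6×0.4500/1.528×10^5)
L = 10.8 in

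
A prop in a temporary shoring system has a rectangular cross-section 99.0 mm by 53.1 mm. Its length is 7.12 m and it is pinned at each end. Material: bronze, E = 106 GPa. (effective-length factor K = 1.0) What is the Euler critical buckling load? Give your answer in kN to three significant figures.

Buckling occurs about the weak axis: I_min = h·b³/12 with b = 53.1 mm (the shorter side).
I_min = 99.0×53.1³/12 = 1.235×10^6 mm⁴
I = 1.235×10^6 mm⁴ = 1.235×10^-6 m⁴
Effective length L_e = K·L = 1 × 7.12 = 7.120 m
P_cr = π²EI / L_e² = π² × 106×10⁹ × 1.235×10^-6 / 7.120² = 2.549×10^4 N

P_cr ≈ 25.5 kN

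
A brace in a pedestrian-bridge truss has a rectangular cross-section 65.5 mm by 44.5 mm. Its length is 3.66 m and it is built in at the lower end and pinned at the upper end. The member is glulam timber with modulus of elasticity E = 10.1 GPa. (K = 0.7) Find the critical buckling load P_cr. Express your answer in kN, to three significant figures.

P_cr ≈ 7.30 kN

Buckling occurs about the weak axis: I_min = h·b³/12 with b = 44.5 mm (the shorter side).
I_min = 65.5×44.5³/12 = 4.810×10^5 mm⁴
I = 4.810×10^5 mm⁴ = 4.810×10^-7 m⁴
Effective length L_e = K·L = 0.7 × 3.66 = 2.562 m
P_cr = π²EI / L_e² = π² × 10.1×10⁹ × 4.810×10^-7 / 2.562² = 7.305×10^3 N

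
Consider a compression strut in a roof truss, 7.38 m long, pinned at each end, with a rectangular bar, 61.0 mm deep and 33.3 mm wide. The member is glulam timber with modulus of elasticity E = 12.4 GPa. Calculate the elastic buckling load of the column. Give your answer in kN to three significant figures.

P_cr ≈ 0.422 kN

Buckling occurs about the weak axis: I_min = h·b³/12 with b = 33.3 mm (the shorter side).
I_min = 61.0×33.3³/12 = 1.877×10^5 mm⁴
I = 1.877×10^5 mm⁴ = 1.877×10^-7 m⁴
Effective length L_e = K·L = 1 × 7.38 = 7.380 m
P_cr = π²EI / L_e² = π² × 12.4×10⁹ × 1.877×10^-7 / 7.380² = 421.8 N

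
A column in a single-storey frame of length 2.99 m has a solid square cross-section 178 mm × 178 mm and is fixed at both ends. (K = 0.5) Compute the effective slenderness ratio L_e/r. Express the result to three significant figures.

For a square r = a/√12 = 178/√12 = 51.38 mm
L_e = K·L = 0.5 × 2.99 m = 1.495 m = 1495.0 mm
λ = L_e / r_min = 1495.0 / 51.38 = 29.1

λ ≈ 29.1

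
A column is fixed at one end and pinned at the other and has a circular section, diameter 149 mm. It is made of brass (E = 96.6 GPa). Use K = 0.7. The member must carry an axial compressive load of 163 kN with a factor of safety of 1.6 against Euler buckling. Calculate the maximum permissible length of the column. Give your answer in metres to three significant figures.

I = πd⁴/64 = π×149⁴/64 = 2.419×10^7 mm⁴
I = 2.419×10^-5 m⁴
Required critical load P_cr = n·P = 1.6 × 163 = 260.8 kN = 2.608×10^5 N
From P_cr = π²EI/(K·L)²:  L = (1/K)·√(π²EI/P_cr) = (1/0.7)·√(π²×9.66×10^10×2.419×10^-5/2.608×10^5)
L = 13.4 m

L_max ≈ 13.4 m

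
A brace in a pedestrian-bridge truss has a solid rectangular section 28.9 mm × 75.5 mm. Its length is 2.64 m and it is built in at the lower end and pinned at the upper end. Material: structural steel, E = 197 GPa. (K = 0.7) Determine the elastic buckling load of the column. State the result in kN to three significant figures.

Buckling occurs about the weak axis: I_min = h·b³/12 with b = 28.9 mm (the shorter side).
I_min = 75.5×28.9³/12 = 1.519×10^5 mm⁴
I = 1.519×10^5 mm⁴ = 1.519×10^-7 m⁴
Effective length L_e = K·L = 0.7 × 2.64 = 1.848 m
P_cr = π²EI / L_e² = π² × 197×10⁹ × 1.519×10^-7 / 1.848² = 8.646×10^4 N

P_cr ≈ 86.5 kN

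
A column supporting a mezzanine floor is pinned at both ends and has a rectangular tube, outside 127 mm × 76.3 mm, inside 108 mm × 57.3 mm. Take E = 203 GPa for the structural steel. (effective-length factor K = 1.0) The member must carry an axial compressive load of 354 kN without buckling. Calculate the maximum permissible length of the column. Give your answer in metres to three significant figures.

L_max ≈ 4.13 m

Weak-axis I_min = (h_o·b_o³ − h_i·b_i³)/12 with b_o = 76.3, b_i = 57.30 mm (shorter outer/inner sides).
I_min = (127×76.3³ − 108.0×57.30³)/12 = 3.008×10^6 mm⁴
I = 3.008×10^-6 m⁴
At the buckling limit P_cr = P = 3.540×10^5 N
From P_cr = π²EI/(K·L)²:  L = (1/K)·√(π²EI/P_cr) = (1/1)·√(π²×2.03×10^11×3.008×10^-6/3.540×10^5)
L = 4.13 m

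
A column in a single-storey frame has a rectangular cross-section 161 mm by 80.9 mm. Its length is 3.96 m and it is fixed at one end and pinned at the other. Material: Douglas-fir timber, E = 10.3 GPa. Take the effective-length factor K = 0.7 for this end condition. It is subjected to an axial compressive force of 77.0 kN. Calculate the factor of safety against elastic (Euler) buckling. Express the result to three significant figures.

Buckling occurs about the weak axis: I_min = h·b³/12 with b = 80.9 mm (the shorter side).
I_min = 161×80.9³/12 = 7.104×10^6 mm⁴
I = 7.104×10^6 mm⁴ = 7.104×10^-6 m⁴
Effective length L_e = K·L = 0.7 × 3.96 = 2.772 m
P_cr = π²EI / L_e² = π² × 10.3×10⁹ × 7.104×10^-6 / 2.772² = 9.398×10^4 N
Factor of safety n = P_cr / P = 93.981 / 77.0 = 1.22

n ≈ 1.22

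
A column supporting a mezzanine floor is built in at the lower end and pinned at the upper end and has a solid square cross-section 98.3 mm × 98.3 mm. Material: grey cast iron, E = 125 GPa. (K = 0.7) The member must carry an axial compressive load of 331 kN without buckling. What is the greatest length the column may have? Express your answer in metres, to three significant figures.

I = a⁴/12 = 98.3⁴/12 = 7.781×10^6 mm⁴
I = 7.781×10^-6 m⁴
At the buckling limit P_cr = P = 3.310×10^5 N
From P_cr = π²EI/(K·L)²:  L = (1/K)·√(π²EI/P_cr) = (1/0.7)·√(π²×1.25×10^11×7.781×10^-6/3.310×10^5)
L = 7.69 m

L_max ≈ 7.69 m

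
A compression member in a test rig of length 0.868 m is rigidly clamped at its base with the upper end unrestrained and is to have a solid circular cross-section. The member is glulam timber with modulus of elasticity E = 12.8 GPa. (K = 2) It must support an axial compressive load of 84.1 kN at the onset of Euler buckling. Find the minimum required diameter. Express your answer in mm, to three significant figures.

L_e = K·L = 2 × 0.868 = 1.736 m
Required I = P_cr·L_e²/(π²E) = 8.410×10^4 × 1.736² / (π² × 1.28×10^10) = 2.006×10^-6 m⁴
I_req = 2.006×10^6 mm⁴
Solid circle: I = πd⁴/64  ⇒  d = (64I/π)^(1/4) = (64×2.006×10^6/π)^(1/4) = 80.0 mm

d ≈ 80.0 mm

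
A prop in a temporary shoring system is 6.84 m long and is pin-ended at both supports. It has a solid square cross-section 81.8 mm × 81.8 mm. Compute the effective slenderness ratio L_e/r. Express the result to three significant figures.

For a square r = a/√12 = 81.8/√12 = 23.61 mm
L_e = K·L = 1 × 6.84 m = 6.840 m = 6840.0 mm
λ = L_e / r_min = 6840.0 / 23.61 = 290

λ ≈ 290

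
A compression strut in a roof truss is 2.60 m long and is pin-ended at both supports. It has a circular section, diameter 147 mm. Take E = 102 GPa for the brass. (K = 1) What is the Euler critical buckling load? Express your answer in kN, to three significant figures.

I = πd⁴/64 = π×147⁴/64 = 2.292×10^7 mm⁴
I = 2.292×10^7 mm⁴ = 2.292×10^-5 m⁴
Effective length L_e = K·L = 1 × 2.60 = 2.600 m
P_cr = π²EI / L_e² = π² × 102×10⁹ × 2.292×10^-5 / 2.600² = 3.413×10^6 N

P_cr ≈ 3410 kN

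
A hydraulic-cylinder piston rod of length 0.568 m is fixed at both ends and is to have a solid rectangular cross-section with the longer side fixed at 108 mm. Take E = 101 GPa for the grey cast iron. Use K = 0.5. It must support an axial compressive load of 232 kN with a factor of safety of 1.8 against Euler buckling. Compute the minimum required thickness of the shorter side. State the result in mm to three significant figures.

Required P_cr = n·P = 1.8 × 232 = 417.6 kN
L_e = K·L = 0.5 × 0.568 = 0.2840 m
Required I = P_cr·L_e²/(π²E) = 4.176×10^5 × 0.2840² / (π² × 1.01×10^11) = 3.379×10^-8 m⁴
I_req = 3.379×10^4 mm⁴
Rectangle, weak axis: I_min = h·b³/12 with h = 108 mm fixed  ⇒  b = (12I/h)^(1/3) = 15.5 mm

b ≈ 15.5 mm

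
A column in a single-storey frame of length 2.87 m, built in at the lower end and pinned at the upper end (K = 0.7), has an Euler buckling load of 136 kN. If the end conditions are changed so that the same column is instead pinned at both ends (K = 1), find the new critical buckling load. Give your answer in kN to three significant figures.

P_cr ∝ 1/K², so P_cr,new = P_cr,old × (K_old/K_new)² = 136 × (0.7/1)²
= 136 × 0.4900 = 66.6 kN

P_cr ≈ 66.6 kN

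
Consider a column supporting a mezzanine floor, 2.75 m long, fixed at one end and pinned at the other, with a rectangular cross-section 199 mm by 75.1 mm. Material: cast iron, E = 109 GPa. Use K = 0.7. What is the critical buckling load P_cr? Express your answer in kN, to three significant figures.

Buckling occurs about the weak axis: I_min = h·b³/12 with b = 75.1 mm (the shorter side).
I_min = 199×75.1³/12 = 7.024×10^6 mm⁴
I = 7.024×10^6 mm⁴ = 7.024×10^-6 m⁴
Effective length L_e = K·L = 0.7 × 2.75 = 1.925 m
P_cr = π²EI / L_e² = π² × 109×10⁹ × 7.024×10^-6 / 1.925² = 2.039×10^6 N

P_cr ≈ 2040 kN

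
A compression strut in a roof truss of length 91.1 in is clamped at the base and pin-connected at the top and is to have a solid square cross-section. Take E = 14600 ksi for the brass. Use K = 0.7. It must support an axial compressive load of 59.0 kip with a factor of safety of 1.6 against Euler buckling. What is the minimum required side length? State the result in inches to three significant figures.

Required P_cr = n·P = 1.6 × 59.0 = 94.40 kip
L_e = K·L = 0.7 × 91.1 = 63.77 in
Required I = P_cr·L_e²/(π²E) = 9.440×10^4 × 63.77² / (π² × 1.46×10^7) = 2.664 in⁴
Solid square: I = a⁴/12  ⇒  a = (12I)^(1/4) = (12×2.664)^(1/4) = 2.38 in

a ≈ 2.38 in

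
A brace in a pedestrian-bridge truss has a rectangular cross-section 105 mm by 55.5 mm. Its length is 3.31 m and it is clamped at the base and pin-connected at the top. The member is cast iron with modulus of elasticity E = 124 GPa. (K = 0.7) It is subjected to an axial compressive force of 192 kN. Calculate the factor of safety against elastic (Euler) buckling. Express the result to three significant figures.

Buckling occurs about the weak axis: I_min = h·b³/12 with b = 55.5 mm (the shorter side).
I_min = 105×55.5³/12 = 1.496×10^6 mm⁴
I = 1.496×10^6 mm⁴ = 1.496×10^-6 m⁴
Effective length L_e = K·L = 0.7 × 3.31 = 2.317 m
P_cr = π²EI / L_e² = π² × 124×10⁹ × 1.496×10^-6 / 2.317² = 3.410×10^5 N
Factor of safety n = P_cr / P = 341.00 / 192 = 1.78

n ≈ 1.78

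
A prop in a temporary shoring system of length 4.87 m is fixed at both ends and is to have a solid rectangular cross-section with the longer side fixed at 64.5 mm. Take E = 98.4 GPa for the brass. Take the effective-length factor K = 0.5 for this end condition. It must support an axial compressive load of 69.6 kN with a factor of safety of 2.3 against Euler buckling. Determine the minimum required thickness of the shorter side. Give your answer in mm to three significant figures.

b ≈ 56.7 mm

Required P_cr = n·P = 2.3 × 69.6 = 160.1 kN
L_e = K·L = 0.5 × 4.87 = 2.435 m
Required I = P_cr·L_e²/(π²E) = 1.601×10^5 × 2.435² / (π² × 9.84×10^10) = 9.773×10^-7 m⁴
I_req = 9.773×10^5 mm⁴
Rectangle, weak axis: I_min = h·b³/12 with h = 64.5 mm fixed  ⇒  b = (12I/h)^(1/3) = 56.7 mm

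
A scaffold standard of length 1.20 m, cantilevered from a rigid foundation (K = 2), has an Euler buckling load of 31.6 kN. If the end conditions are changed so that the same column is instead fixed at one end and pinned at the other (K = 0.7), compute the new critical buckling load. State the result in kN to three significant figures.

P_cr ≈ 258 kN

P_cr ∝ 1/K², so P_cr,new = P_cr,old × (K_old/K_new)² = 31.6 × (2/0.7)²
= 31.6 × 8.163 = 258 kN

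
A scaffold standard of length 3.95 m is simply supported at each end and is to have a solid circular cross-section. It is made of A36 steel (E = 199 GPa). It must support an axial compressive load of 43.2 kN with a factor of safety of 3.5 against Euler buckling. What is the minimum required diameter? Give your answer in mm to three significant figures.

d ≈ 70.3 mm

Required P_cr = n·P = 3.5 × 43.2 = 151.2 kN
L_e = K·L = 1 × 3.95 = 3.950 m
Required I = P_cr·L_e²/(π²E) = 1.512×10^5 × 3.950² / (π² × 1.99×10^11) = 1.201×10^-6 m⁴
I_req = 1.201×10^6 mm⁴
Solid circle: I = πd⁴/64  ⇒  d = (64I/π)^(1/4) = (64×1.201×10^6/π)^(1/4) = 70.3 mm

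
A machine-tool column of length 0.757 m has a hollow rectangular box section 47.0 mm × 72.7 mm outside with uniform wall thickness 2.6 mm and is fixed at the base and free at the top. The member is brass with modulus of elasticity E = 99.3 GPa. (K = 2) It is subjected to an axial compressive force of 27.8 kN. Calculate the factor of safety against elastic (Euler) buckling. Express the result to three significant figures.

n ≈ 3.36

Inner dimensions: h_i = 72.7 − 2×2.6 = 67.50 mm, b_i = 47.0 − 2×2.6 = 41.80 mm
Weak-axis I_min = (h_o·b_o³ − h_i·b_i³)/12 with b_o = 47.0, b_i = 41.80 mm (shorter outer/inner sides).
I_min = (72.7×47.0³ − 67.50×41.80³)/12 = 2.182×10^5 mm⁴
I = 2.182×10^5 mm⁴ = 2.182×10^-7 m⁴
Effective length L_e = K·L = 2 × 0.757 = 1.514 m
P_cr = π²EI / L_e² = π² × 99.3×10⁹ × 2.182×10^-7 / 1.514² = 9.328×10^4 N
Factor of safety n = P_cr / P = 93.283 / 27.8 = 3.36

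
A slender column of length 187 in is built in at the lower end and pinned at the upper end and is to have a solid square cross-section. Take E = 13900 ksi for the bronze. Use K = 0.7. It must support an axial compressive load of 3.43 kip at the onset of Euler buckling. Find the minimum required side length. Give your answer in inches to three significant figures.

a ≈ 1.51 in

L_e = K·L = 0.7 × 187 = 130.9 in
Required I = P_cr·L_e²/(π²E) = 3.430×10^3 × 130.9² / (π² × 1.39×10^7) = 0.4284 in⁴
Solid square: I = a⁴/12  ⇒  a = (12I)^(1/4) = (12×0.4284)^(1/4) = 1.51 in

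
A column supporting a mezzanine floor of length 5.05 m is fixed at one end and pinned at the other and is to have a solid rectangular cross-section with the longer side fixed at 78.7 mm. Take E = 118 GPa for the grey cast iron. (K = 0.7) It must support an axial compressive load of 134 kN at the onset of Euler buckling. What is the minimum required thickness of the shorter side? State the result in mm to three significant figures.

b ≈ 60.3 mm

L_e = K·L = 0.7 × 5.05 = 3.535 m
Required I = P_cr·L_e²/(π²E) = 1.340×10^5 × 3.535² / (π² × 1.18×10^11) = 1.438×10^-6 m⁴
I_req = 1.438×10^6 mm⁴
Rectangle, weak axis: I_min = h·b³/12 with h = 78.7 mm fixed  ⇒  b = (12I/h)^(1/3) = 60.3 mm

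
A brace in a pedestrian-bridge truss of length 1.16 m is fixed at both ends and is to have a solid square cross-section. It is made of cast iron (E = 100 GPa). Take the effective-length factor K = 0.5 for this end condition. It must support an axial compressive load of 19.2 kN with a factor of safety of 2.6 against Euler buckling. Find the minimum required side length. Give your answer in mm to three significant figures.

Required P_cr = n·P = 2.6 × 19.2 = 49.92 kN
L_e = K·L = 0.5 × 1.16 = 0.5800 m
Required I = P_cr·L_e²/(π²E) = 4.992×10^4 × 0.5800² / (π² × 1.00×10^11) = 1.701×10^-8 m⁴
I_req = 1.701×10^4 mm⁴
Solid square: I = a⁴/12  ⇒  a = (12I)^(1/4) = (12×1.701×10^4)^(1/4) = 21.3 mm

a ≈ 21.3 mm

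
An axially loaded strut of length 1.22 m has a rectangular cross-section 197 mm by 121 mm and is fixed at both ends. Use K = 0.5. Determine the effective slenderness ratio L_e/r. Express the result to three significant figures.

Buckling occurs about the weak axis: I_min = h·b³/12 with b = 121 mm (the shorter side).
I_min = 197×121³/12 = 2.908×10^7 mm⁴
A = 2.384×10^4 mm²;  r_min = √(I/A) = √(2.908×10^7/2.384×10^4) = 34.93 mm
L_e = K·L = 0.5 × 1.22 m = 0.6100 m = 610.00 mm
λ = L_e / r_min = 610.00 / 34.93 = 17.5

λ ≈ 17.5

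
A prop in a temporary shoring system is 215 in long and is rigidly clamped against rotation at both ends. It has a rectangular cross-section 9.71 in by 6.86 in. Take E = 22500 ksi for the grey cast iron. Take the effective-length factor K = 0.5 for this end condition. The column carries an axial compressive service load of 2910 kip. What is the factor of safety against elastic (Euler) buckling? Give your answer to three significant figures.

Buckling occurs about the weak axis: I_min = h·b³/12 with b = 6.86 in (the shorter side).
I_min = 9.71×6.86³/12 = 261.2 in⁴
Effective length L_e = K·L = 0.5 × 215 = 107.5 in
P_cr = π²EI / L_e² = π² × 22500×10³ × 261.2 / 107.5² = 5.020×10^6 lb
Factor of safety n = P_cr / P = 5019.7 / 2910 = 1.72

n ≈ 1.72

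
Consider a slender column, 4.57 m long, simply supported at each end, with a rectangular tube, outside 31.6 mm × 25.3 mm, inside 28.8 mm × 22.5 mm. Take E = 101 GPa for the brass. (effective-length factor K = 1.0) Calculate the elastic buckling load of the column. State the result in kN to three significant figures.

P_cr ≈ 0.731 kN

Weak-axis I_min = (h_o·b_o³ − h_i·b_i³)/12 with b_o = 25.3, b_i = 22.50 mm (shorter outer/inner sides).
I_min = (31.6×25.3³ − 28.80×22.50³)/12 = 1.531×10^4 mm⁴
I = 1.531×10^4 mm⁴ = 1.531×10^-8 m⁴
Effective length L_e = K·L = 1 × 4.57 = 4.570 m
P_cr = π²EI / L_e² = π² × 101×10⁹ × 1.531×10^-8 / 4.570² = 730.6 N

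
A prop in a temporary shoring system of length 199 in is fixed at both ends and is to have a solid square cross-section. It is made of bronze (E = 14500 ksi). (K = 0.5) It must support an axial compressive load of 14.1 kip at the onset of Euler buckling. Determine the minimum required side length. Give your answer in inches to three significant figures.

L_e = K·L = 0.5 × 199 = 99.50 in
Required I = P_cr·L_e²/(π²E) = 1.410×10^4 × 99.50² / (π² × 1.45×10^7) = 0.9754 in⁴
Solid square: I = a⁴/12  ⇒  a = (12I)^(1/4) = (12×0.9754)^(1/4) = 1.85 in

a ≈ 1.85 in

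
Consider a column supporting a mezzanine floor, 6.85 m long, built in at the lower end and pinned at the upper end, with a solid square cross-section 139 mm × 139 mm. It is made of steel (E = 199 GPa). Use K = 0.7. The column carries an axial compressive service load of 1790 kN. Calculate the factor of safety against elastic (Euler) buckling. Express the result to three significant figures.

n ≈ 1.48

I = a⁴/12 = 139⁴/12 = 3.111×10^7 mm⁴
I = 3.111×10^7 mm⁴ = 3.111×10^-5 m⁴
Effective length L_e = K·L = 0.7 × 6.85 = 4.795 m
P_cr = π²EI / L_e² = π² × 199×10⁹ × 3.111×10^-5 / 4.795² = 2.657×10^6 N
Factor of safety n = P_cr / P = 2657.4 / 1790 = 1.48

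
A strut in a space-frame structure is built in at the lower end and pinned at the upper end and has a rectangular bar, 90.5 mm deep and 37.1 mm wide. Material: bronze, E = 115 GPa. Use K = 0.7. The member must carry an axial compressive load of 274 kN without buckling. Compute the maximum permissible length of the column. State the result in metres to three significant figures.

L_max ≈ 1.80 m

Buckling occurs about the weak axis: I_min = h·b³/12 with b = 37.1 mm (the shorter side).
I_min = 90.5×37.1³/12 = 3.851×10^5 mm⁴
I = 3.851×10^-7 m⁴
At the buckling limit P_cr = P = 2.740×10^5 N
From P_cr = π²EI/(K·L)²:  L = (1/K)·√(π²EI/P_cr) = (1/0.7)·√(π²×1.15×10^11×3.851×10^-7/2.740×10^5)
L = 1.80 m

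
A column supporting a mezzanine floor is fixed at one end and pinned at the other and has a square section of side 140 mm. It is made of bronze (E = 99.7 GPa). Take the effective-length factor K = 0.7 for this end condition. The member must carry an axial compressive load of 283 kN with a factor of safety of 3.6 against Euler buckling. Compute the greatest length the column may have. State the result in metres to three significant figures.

L_max ≈ 7.94 m

I = a⁴/12 = 140⁴/12 = 3.201×10^7 mm⁴
I = 3.201×10^-5 m⁴
Required critical load P_cr = n·P = 3.6 × 283 = 1019 kN = 1.019×10^6 N
From P_cr = π²EI/(K·L)²:  L = (1/K)·√(π²EI/P_cr) = (1/0.7)·√(π²×9.97×10^10×3.201×10^-5/1.019×10^6)
L = 7.94 m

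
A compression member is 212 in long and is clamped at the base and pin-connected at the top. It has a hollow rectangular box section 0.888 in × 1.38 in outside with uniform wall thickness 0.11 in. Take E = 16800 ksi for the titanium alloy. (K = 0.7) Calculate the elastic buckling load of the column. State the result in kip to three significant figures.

Inner dimensions: h_i = 1.38 − 2×0.11 = 1.160 in, b_i = 0.888 − 2×0.11 = 0.6680 in
Weak-axis I_min = (h_o·b_o³ − h_i·b_i³)/12 with b_o = 0.888, b_i = 0.6680 in (shorter outer/inner sides).
I_min = (1.38×0.888³ − 1.160×0.6680³)/12 = 5.171×10^-2 in⁴
Effective length L_e = K·L = 0.7 × 212 = 148.4 in
P_cr = π²EI / L_e² = π² × 16800×10³ × 5.171×10^-2 / 148.4² = 389.3 lb

P_cr ≈ 0.389 kip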